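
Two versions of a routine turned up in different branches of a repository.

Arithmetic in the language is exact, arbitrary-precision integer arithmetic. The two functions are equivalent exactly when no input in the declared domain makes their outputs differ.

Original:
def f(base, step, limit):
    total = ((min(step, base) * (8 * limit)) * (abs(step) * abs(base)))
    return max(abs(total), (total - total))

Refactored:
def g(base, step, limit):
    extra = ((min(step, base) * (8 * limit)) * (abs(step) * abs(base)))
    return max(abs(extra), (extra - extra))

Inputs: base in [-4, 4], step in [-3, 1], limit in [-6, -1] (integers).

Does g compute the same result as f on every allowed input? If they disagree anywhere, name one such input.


This is a faithful refactor — local variable names differ, but the computed results match everywhere.
Spot check at base=1, step=1, limit=-3 — f: total=-24, then returns 24. g: extra=-24, then returns 24. Both give 24.
An exhaustive pass over the 270 declared inputs shows identical outputs.
verdict: equivalent


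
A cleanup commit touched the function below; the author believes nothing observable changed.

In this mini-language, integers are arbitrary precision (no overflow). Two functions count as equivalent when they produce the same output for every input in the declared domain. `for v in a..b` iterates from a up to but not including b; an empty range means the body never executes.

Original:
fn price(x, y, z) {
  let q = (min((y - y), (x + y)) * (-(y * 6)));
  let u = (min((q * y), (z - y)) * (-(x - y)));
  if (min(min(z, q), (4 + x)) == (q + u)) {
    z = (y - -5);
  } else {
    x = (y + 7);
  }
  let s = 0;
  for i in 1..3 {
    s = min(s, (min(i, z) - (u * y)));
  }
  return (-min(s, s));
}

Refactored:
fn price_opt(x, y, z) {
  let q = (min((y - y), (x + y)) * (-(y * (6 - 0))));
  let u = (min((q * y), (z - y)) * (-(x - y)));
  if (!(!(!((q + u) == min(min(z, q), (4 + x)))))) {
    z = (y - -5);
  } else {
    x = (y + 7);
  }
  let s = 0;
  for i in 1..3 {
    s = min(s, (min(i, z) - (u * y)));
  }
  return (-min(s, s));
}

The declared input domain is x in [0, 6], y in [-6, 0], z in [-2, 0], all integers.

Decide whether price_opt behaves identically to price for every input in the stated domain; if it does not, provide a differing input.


Take x=0, y=-6, z=-2.
price: q = -216; u = -24; (min(min(z, q), (4 + x)) == (q + u)) -> false; x = 1; s = 0; [i=1]; s = -146; [i=2]; s = -146; return 146
price_opt: q = -216; u = -24; (!(!(!((q + u) == min(min(z, q), (4 + x)))))) -> true; z = -1; s = 0; [i=1]; s = -145; [i=2]; s = -145; return 145
146 vs 145 — the two versions disagree here.
verdict: not equivalent; witness: x=0, y=-6, z=-2


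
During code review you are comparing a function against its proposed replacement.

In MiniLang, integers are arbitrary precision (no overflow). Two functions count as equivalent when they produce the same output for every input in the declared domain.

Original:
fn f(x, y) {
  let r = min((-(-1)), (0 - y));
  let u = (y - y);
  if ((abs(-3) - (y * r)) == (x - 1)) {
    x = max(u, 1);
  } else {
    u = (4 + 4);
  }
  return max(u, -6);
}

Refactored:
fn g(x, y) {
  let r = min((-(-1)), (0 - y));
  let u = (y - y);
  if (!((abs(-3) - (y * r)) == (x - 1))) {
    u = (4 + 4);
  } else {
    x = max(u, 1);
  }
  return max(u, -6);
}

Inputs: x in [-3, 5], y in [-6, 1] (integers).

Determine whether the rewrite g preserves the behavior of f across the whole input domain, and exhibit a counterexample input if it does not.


The two versions differ — the changes include boolean connective usage differs.
As a probe, take x=4, y=-2: f runs r = 1; u = 0; ((abs(-3) - (y * r)) == (x - 1)) -> false; u = 8; return 8; g runs r = 1; u = 0; (!((abs(-3) - (y * r)) == (x - 1))) -> true; u = 8; return 8; both end at 8.
Sweeping the whole domain (72 inputs) finds no disagreement.
verdict: equivalent


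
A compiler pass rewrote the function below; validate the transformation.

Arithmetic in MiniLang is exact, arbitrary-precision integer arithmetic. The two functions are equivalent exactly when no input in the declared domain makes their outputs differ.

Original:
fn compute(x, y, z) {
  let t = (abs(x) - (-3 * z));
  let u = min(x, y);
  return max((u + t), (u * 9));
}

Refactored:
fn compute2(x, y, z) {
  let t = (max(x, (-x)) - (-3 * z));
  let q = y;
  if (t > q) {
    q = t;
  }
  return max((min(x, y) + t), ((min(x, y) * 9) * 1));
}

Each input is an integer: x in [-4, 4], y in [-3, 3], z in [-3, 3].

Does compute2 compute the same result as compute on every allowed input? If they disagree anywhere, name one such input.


The two are interchangeable: arithmetic usage differs, and min/max/abs usage differs, and statement counts differ, and branching structure differs, and comparison usage differs, and constant usage differs, and local variable names differ, and every declared input agrees.
Spot check at x=0, y=2, z=-2 — compute: t=-6, then u=0, then returns 0. compute2: t=-6, then q=2, then (t > q) is false, then returns 0. Both give 0.
Every one of the 441 inputs gives matching results.
verdict: equivalent


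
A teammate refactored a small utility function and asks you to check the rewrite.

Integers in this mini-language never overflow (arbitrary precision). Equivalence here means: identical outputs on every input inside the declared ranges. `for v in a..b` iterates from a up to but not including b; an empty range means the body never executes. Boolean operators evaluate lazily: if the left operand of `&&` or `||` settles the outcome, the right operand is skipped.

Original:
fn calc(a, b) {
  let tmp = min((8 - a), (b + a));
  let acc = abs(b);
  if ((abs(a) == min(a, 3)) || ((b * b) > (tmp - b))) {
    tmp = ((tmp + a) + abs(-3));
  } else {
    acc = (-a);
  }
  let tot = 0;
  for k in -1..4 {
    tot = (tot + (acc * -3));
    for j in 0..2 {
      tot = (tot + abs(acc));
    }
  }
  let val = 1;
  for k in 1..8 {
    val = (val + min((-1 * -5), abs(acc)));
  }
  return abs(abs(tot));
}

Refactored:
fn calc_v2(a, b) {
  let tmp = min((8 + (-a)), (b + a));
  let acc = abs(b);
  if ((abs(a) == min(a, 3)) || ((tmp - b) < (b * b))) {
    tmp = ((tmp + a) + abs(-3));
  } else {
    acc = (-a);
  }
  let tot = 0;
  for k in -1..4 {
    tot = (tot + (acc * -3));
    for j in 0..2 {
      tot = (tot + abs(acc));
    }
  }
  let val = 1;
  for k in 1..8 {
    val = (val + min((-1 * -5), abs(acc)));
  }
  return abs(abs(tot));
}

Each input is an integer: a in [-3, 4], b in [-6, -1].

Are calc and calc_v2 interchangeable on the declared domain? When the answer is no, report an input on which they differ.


Differences: arithmetic usage differs; comparison usage differs — yet all 48 inputs agree.
verdict: equivalent


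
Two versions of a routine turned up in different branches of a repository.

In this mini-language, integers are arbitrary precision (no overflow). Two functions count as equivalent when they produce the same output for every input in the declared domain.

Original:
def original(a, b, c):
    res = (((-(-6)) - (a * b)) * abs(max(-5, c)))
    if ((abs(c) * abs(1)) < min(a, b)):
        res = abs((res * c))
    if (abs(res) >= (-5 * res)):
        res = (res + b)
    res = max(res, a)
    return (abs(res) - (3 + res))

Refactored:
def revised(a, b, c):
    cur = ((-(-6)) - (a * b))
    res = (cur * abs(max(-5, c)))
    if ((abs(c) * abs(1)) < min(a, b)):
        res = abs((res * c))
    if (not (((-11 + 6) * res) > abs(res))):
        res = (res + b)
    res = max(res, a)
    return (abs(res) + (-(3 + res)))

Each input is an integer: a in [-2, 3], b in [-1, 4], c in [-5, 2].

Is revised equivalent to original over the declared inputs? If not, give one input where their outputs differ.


Changes here: arithmetic usage differs; also statement counts differ; also boolean connective usage differs; also comparison usage differs; also constant usage differs; also local variable names differ; the full 288-point sweep finds no disagreement.
verdict: equivalent


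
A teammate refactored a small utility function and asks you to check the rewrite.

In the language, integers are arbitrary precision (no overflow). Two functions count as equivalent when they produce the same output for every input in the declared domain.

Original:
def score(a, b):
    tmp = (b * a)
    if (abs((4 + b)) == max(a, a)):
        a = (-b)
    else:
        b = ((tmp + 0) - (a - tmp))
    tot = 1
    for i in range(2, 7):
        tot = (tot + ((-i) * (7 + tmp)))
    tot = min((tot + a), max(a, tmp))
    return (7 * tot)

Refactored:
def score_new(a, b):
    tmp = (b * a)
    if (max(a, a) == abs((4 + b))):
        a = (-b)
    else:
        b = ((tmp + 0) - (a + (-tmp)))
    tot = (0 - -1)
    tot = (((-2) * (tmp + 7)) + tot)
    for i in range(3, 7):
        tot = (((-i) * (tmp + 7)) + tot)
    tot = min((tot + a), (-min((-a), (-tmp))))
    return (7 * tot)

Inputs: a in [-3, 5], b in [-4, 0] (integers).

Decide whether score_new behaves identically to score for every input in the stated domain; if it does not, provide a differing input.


Comparing the listings, the differences include: constant usage differs, plus statement counts differ, plus arithmetic usage differs, plus min/max/abs usage differs, plus loop structure differs.
Spot check at a=-2, b=-1 — score: tmp = 2; (abs((4 + b)) == max(a, a)) -> false; b = 6; tot = 1; [i=2]; tot = -17; [i=3]; tot = -44; [i=4]; tot = -80; [i=5]; tot = -125; [i=6]; tot = -179; tot = -181; return -1267. score_new: tmp = 2; (max(a, a) == abs((4 + b))) -> false; b = 6; tot = 1; tot = -17; [i=3]; tot = -44; [i=4]; tot = -80; [i=5]; tot = -125; [i=6]; tot = -179; tot = -181; return -1267. Both give -1267.
Across all 45 domain points the two functions coincide.
verdict: equivalent


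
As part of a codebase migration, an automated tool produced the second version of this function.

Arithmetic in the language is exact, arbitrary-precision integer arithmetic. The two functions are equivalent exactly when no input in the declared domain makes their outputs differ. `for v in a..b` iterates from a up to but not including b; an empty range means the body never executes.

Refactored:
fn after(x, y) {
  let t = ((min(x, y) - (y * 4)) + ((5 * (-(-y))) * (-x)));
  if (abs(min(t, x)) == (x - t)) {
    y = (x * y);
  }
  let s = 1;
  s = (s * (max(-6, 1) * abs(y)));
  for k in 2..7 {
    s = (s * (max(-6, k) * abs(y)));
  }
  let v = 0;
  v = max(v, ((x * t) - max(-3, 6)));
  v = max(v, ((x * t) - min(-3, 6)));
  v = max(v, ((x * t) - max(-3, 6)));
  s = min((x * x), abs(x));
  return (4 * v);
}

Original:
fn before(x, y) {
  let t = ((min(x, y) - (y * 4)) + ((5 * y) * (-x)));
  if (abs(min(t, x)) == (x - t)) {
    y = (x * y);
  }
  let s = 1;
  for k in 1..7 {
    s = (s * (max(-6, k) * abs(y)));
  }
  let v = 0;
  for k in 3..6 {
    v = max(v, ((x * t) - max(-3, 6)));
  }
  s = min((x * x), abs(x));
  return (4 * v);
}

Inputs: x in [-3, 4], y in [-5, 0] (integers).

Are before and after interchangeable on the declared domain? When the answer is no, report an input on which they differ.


Input x=-3, y=-5: 696 from before versus 732 from after.
verdict: not equivalent; witness: x=-3, y=-5


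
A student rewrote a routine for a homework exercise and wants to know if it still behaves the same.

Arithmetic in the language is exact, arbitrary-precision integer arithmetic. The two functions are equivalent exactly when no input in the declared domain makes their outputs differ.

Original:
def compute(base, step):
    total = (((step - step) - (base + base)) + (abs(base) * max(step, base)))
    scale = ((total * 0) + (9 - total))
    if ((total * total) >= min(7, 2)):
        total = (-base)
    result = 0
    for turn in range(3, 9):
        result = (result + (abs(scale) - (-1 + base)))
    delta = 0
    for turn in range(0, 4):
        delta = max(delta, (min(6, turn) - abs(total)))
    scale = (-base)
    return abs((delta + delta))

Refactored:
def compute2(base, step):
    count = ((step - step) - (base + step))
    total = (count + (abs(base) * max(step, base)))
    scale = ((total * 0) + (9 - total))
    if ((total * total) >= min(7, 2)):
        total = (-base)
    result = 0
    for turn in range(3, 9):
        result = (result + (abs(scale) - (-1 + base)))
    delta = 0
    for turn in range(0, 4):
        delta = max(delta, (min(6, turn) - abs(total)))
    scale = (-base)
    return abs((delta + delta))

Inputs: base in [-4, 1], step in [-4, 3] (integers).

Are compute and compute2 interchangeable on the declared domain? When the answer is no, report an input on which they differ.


Try base=-4, step=-2.
compute: total becomes 0; next scale becomes 9; next ((total * total) >= min(7, 2)) evaluates to false; next result becomes 0; next at turn=3:; next result becomes 14; next at turn=4:; next result becomes 28; next at turn=5:; next result becomes 42; next at turn=6:; next result becomes 56; next at turn=7:; next result becomes 70; next at turn=8:; next result becomes 84; next delta becomes 0; next at turn=0:; next delta becomes 0; next at turn=1:; next delta becomes 1; next at turn=2:; next delta becomes 2; next at turn=3:; next delta becomes 3; next scale becomes 4; next final value 6
compute2: count becomes 6; next total becomes -2; next scale becomes 11; next ((total * total) >= min(7, 2)) evaluates to true; next total becomes 4; next result becomes 0; next at turn=3:; next result becomes 16; next at turn=4:; next result becomes 32; next at turn=5:; next result becomes 48; next at turn=6:; next result becomes 64; next at turn=7:; next result becomes 80; next at turn=8:; next result becomes 96; next delta becomes 0; next at turn=0:; next delta becomes 0; next at turn=1:; next delta becomes 0; next at turn=2:; next delta becomes 0; next at turn=3:; next delta becomes 0; next scale becomes 4; next final value 0
6 != 0, so the rewrite changes behavior.
verdict: not equivalent; witness: base=-4, step=-2


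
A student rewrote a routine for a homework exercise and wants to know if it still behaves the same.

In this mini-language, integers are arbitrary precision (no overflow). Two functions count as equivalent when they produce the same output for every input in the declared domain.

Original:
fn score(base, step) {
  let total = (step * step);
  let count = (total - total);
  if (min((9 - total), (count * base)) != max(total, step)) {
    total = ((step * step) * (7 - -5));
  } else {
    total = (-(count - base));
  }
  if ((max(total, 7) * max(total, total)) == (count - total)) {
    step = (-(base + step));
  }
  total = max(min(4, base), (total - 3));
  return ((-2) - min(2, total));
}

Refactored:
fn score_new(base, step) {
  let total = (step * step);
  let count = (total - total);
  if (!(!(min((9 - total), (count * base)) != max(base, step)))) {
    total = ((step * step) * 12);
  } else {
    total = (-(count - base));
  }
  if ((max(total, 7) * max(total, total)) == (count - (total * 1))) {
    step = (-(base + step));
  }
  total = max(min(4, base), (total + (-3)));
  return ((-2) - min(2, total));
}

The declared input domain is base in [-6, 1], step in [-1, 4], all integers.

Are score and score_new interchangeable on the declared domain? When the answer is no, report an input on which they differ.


Try base=0, step=-1.
score: total := 1 | count := 0 | (min((9 - total), (count * base)) != max(total, step)): true | total := 12 | ((max(total, 7) * max(total, total)) == (count - total)): false | total := 9 | result -4
score_new: total := 1 | count := 0 | (!(!(min((9 - total), (count * base)) != max(base, step)))): false | total := 0 | ((max(total, 7) * max(total, total)) == (count - (total * 1))): true | step := 1 | total := 0 | result -2
-4 vs -2 — the two versions disagree here.
verdict: not equivalent; witness: base=0, step=-1


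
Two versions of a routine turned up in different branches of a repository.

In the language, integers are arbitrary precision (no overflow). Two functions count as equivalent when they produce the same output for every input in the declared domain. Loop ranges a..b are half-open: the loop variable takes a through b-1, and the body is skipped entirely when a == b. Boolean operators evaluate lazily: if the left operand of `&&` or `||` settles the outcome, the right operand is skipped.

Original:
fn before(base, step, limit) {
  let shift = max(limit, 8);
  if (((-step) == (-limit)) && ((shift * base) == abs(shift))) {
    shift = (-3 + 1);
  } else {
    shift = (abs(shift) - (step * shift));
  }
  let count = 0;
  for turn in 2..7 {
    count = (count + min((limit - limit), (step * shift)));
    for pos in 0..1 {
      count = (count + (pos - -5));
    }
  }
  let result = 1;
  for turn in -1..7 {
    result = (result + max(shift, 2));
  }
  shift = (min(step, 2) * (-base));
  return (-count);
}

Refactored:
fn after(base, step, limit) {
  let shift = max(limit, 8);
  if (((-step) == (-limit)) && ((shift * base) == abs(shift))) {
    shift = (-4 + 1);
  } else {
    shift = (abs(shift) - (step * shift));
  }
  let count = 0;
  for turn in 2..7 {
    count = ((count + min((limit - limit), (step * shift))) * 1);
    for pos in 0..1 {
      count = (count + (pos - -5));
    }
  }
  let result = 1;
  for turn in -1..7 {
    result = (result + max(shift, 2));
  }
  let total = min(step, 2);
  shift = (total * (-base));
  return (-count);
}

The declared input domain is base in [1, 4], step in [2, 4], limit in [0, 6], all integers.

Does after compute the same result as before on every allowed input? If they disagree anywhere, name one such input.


Evaluate both at base=1, step=2, limit=2.
before: shift becomes 8; next (((-step) == (-limit)) && ((shift * base) == abs(shift))) evaluates to true; next shift becomes -2; next count becomes 0; next at turn=2:; next count becomes -4; next at pos=0:; next count becomes 1; next at turn=3:; next count becomes -3; next at pos=0:; next count becomes 2; next at turn=4:; next count becomes -2; next at pos=0:; next count becomes 3; next at turn=5:; next count becomes -1; next at pos=0:; next count becomes 4; next at turn=6:; next count becomes 0; next at pos=0:; next count becomes 5; next result becomes 1; next at turn=-1:; next result becomes 3; next at turn=0:; next result becomes 5; next at turn=1:; next result becomes 7; next at turn=2:; next result becomes 9; next at turn=3:; next result becomes 11; next at turn=4:; next result becomes 13; next at turn=5:; next result becomes 15; next at turn=6:; next result becomes 17; next shift becomes -2; next final value -5
after: shift becomes 8; next (((-step) == (-limit)) && ((shift * base) == abs(shift))) evaluates to true; next shift becomes -3; next count becomes 0; next at turn=2:; next count becomes -6; next at pos=0:; next count becomes -1; next at turn=3:; next count becomes -7; next at pos=0:; next count becomes -2; next at turn=4:; next count becomes -8; next at pos=0:; next count becomes -3; next at turn=5:; next count becomes -9; next at pos=0:; next count becomes -4; next at turn=6:; next count becomes -10; next at pos=0:; next count becomes -5; next result becomes 1; next at turn=-1:; next result becomes 3; next at turn=0:; next result becomes 5; next at turn=1:; next result becomes 7; next at turn=2:; next result becomes 9; next at turn=3:; next result becomes 11; next at turn=4:; next result becomes 13; next at turn=5:; next result becomes 15; next at turn=6:; next result becomes 17; next total becomes 2; next shift becomes -2; next final value 5
-5 != 5, so the rewrite changes behavior.
verdict: not equivalent; witness: base=1, step=2, limit=2


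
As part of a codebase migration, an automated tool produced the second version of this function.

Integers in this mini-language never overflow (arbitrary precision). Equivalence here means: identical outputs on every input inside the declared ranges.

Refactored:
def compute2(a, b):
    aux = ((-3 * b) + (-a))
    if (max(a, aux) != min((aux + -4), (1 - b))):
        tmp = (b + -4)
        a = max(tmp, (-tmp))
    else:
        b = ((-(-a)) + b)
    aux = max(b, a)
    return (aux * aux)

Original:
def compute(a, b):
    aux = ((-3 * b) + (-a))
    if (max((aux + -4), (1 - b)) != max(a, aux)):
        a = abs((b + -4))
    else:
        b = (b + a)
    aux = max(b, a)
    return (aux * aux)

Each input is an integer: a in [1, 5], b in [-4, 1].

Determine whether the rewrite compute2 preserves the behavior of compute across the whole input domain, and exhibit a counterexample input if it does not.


Try a=1, b=-1.
compute: aux=2, then (max((aux + -4), (1 - b)) != max(a, aux)) is false, then b=0, then aux=1, then returns 1
compute2: aux=2, then (max(a, aux) != min((aux + -4), (1 - b))) is true, then tmp=-5, then a=5, then aux=5, then returns 25
1 and 25 differ, so these are not the same function on this domain.
verdict: not equivalent; witness: a=1, b=-1


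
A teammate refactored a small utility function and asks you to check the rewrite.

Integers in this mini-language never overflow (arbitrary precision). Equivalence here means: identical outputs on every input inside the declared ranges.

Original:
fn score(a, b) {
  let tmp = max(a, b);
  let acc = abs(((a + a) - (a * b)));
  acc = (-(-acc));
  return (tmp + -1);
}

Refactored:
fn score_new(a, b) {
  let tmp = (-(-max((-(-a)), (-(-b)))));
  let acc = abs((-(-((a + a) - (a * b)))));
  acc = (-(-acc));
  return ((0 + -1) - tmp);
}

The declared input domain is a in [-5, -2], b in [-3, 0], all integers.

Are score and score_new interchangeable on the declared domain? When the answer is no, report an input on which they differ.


Not equivalent: a=-5, b=-3 separates them (-4 vs 2).
score: tmp = -3; acc = 25; acc = 25; return -4
score_new: tmp = -3; acc = 25; acc = 25; return 2
verdict: not equivalent; witness: a=-5, b=-3


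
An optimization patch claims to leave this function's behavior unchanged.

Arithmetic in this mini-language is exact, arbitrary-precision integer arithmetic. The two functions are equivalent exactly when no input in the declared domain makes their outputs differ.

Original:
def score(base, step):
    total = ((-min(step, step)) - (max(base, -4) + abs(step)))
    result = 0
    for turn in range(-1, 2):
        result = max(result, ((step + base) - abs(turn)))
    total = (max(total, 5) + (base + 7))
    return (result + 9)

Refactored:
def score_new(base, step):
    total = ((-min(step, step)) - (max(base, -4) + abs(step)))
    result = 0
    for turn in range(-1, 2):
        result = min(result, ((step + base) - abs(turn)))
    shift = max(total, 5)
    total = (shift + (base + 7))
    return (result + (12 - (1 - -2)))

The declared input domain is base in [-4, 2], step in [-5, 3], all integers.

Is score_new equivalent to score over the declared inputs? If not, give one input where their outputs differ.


base=-4, step=-5 yields 9 from score but -1 from score_new.
verdict: not equivalent; witness: base=-4, step=-5


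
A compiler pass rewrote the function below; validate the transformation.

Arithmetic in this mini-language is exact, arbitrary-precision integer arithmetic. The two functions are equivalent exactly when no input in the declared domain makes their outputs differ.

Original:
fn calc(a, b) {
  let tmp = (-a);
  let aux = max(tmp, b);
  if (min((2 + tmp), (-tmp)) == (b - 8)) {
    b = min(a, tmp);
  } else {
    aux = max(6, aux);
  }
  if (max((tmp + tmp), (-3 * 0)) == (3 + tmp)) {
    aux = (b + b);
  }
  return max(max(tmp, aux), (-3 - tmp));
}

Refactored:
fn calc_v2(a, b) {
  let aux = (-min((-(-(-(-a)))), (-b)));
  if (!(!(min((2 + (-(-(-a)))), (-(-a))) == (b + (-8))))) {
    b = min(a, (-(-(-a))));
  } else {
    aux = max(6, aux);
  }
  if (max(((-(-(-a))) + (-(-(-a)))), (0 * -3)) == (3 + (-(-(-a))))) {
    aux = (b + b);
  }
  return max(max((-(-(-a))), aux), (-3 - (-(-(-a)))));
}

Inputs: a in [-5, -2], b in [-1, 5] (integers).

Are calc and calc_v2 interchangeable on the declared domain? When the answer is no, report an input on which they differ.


Side by side, the visible changes include: local variable names differ; and boolean connective usage differs; and arithmetic usage differs; and min/max/abs usage differs; and statement counts differ.
One worked example (a=-4, b=4) — calc: tmp := 4 | aux := 4 | (min((2 + tmp), (-tmp)) == (b - 8)): true | b := -4 | (max((tmp + tmp), (-3 * 0)) == (3 + tmp)): false | result 4; calc_v2: aux := 4 | (!(!(min((2 + (-(-(-a)))), (-(-a))) == (b + (-8))))): true | b := -4 | (max(((-(-(-a))) + (-(-(-a)))), (0 * -3)) == (3 + (-(-(-a))))): false | result 4; agreement on 4.
An exhaustive pass over the 28 declared inputs shows identical outputs.
verdict: equivalent


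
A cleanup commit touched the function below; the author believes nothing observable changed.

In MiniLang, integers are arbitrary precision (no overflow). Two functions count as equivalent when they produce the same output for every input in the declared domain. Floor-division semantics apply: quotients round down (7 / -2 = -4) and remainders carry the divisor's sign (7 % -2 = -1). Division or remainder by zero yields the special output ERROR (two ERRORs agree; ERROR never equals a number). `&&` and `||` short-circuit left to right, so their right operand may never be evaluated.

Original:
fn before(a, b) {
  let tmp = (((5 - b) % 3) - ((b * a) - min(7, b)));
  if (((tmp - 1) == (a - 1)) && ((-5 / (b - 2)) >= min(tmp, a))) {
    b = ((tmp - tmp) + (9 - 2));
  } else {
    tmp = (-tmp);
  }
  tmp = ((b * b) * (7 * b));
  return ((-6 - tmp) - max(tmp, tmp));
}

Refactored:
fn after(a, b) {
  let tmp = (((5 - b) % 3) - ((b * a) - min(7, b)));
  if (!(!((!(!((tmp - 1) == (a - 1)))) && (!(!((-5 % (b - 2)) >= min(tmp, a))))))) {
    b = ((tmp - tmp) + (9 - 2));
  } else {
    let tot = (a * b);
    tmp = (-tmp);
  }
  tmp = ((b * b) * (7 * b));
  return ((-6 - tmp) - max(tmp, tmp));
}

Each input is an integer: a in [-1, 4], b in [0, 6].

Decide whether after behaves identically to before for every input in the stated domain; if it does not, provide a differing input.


Try a=1, b=1.
before: tmp becomes 1; next (((tmp - 1) == (a - 1)) && ((-5 / (b - 2)) >= min(tmp, a))) evaluates to true; next b becomes 7; next tmp becomes 2401; next final value -4808
after: tmp becomes 1; next (!(!((!(!((tmp - 1) == (a - 1)))) && (!(!((-5 % (b - 2)) >= min(tmp, a))))))) evaluates to false; next tot becomes 1; next tmp becomes -1; next tmp becomes 7; next final value -20
-4808 != -20, so the rewrite changes behavior.
verdict: not equivalent; witness: a=1, b=1


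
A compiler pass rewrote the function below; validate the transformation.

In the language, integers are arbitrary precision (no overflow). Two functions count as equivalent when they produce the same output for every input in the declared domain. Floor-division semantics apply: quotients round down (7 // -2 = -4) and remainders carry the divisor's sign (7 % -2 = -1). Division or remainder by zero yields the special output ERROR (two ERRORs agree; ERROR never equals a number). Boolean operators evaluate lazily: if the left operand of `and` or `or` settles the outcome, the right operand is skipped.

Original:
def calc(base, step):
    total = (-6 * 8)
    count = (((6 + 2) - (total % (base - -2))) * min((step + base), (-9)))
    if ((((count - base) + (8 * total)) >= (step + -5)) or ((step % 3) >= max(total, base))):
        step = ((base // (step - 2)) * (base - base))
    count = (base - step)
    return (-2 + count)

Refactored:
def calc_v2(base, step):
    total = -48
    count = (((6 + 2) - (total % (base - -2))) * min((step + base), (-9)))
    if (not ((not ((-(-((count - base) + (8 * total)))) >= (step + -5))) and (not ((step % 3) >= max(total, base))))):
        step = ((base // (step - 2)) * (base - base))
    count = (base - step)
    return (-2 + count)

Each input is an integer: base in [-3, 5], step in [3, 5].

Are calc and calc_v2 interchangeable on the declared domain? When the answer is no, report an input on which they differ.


Comparing the listings, the differences include: boolean connective usage differs, plus constant usage differs, plus arithmetic usage differs.
Spot check at base=-2, step=5 — calc: total becomes -48; next hits division by zero so the output is ERROR. calc_v2: total becomes -48; next hits division by zero so the output is ERROR. Both give ERROR.
Every one of the 27 inputs gives matching results.
verdict: equivalent


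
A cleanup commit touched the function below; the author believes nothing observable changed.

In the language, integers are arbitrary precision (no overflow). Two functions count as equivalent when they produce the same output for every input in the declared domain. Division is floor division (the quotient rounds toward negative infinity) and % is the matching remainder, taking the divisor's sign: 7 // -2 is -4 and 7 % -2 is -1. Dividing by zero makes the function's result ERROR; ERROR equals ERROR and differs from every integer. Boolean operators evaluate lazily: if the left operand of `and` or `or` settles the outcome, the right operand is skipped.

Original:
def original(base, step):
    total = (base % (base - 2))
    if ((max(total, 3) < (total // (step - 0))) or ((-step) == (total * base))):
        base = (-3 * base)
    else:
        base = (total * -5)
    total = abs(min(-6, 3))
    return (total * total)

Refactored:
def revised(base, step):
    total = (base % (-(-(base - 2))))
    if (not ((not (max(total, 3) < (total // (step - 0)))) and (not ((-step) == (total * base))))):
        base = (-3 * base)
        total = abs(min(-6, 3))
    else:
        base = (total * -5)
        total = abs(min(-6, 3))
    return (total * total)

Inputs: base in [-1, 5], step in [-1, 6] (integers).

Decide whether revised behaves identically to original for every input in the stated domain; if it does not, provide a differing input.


The two are interchangeable: boolean connective usage differs, and statement counts differ, and min/max/abs usage differs, and constant usage differs, and every declared input agrees.
One worked example (base=3, step=6) — original: total := 0 | ((max(total, 3) < (total // (step - 0))) or ((-step) == (total * base))): false | base := 0 | total := 6 | result 36; revised: total := 0 | (not ((not (max(total, 3) < (total // (step - 0)))) and (not ((-step) == (total * base))))): false | base := 0 | total := 6 | result 36; agreement on 36.
An exhaustive pass over the 56 declared inputs shows identical outputs.
verdict: equivalent


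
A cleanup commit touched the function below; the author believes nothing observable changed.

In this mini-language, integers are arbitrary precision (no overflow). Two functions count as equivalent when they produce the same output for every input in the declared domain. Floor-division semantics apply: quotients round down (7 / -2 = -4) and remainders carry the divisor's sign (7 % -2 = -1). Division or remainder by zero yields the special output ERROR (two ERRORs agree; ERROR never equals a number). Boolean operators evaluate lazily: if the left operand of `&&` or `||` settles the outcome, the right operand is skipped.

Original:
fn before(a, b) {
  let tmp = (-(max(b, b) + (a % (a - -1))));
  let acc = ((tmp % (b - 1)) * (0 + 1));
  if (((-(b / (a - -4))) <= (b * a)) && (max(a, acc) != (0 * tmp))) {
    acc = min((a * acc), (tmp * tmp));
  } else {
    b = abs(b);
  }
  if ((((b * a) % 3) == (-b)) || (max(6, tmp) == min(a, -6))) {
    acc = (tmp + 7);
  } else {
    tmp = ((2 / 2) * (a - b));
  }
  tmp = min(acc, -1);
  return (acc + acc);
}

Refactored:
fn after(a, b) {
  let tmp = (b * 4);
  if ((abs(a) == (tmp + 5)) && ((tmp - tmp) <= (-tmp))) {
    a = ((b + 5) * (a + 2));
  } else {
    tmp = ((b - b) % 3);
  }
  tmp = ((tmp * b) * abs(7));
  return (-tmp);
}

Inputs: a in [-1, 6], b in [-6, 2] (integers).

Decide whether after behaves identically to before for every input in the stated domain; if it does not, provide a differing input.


Try a=-1, b=-6.
before: divide-by-zero, output ERROR
after: tmp := -24 | ((abs(a) == (tmp + 5)) && ((tmp - tmp) <= (-tmp))): false | tmp := 0 | tmp := 0 | result 0
ERROR vs 0 — the two versions disagree here.
verdict: not equivalent; witness: a=-1, b=-6


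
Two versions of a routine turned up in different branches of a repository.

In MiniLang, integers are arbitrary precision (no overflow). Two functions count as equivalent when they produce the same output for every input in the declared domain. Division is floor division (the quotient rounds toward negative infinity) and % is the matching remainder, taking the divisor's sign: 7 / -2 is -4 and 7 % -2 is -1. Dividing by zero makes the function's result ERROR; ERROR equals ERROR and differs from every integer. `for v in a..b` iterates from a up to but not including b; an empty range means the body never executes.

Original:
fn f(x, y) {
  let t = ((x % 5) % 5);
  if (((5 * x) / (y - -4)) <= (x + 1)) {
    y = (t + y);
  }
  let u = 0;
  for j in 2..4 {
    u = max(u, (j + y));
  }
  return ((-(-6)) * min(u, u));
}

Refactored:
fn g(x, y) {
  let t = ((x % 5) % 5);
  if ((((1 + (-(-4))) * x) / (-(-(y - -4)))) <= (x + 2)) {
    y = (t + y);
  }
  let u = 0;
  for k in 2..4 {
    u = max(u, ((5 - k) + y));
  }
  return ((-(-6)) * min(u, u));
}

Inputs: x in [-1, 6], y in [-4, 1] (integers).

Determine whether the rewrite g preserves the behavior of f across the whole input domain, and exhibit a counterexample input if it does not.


At x=3, y=-1: f gives 12, g gives 30.
verdict: not equivalent; witness: x=3, y=-1


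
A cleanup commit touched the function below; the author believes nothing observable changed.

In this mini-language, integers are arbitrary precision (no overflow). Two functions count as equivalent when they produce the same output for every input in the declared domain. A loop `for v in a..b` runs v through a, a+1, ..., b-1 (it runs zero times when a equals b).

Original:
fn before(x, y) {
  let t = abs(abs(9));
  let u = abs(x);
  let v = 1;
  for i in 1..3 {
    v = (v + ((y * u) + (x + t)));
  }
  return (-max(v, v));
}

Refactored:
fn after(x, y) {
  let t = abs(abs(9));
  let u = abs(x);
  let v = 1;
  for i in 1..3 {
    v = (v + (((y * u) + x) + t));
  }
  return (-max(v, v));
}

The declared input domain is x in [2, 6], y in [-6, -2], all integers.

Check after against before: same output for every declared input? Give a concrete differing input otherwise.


The two versions differ — the changes include same computation, different form.
Spot check at x=6, y=-4 — before: t becomes 9; next u becomes 6; next v becomes 1; next at i=1:; next v becomes -8; next at i=2:; next v becomes -17; next final value 17. after: t becomes 9; next u becomes 6; next v becomes 1; next at i=1:; next v becomes -8; next at i=2:; next v becomes -17; next final value 17. Both give 17.
Sweeping the whole domain (25 inputs) finds no disagreement.
verdict: equivalent


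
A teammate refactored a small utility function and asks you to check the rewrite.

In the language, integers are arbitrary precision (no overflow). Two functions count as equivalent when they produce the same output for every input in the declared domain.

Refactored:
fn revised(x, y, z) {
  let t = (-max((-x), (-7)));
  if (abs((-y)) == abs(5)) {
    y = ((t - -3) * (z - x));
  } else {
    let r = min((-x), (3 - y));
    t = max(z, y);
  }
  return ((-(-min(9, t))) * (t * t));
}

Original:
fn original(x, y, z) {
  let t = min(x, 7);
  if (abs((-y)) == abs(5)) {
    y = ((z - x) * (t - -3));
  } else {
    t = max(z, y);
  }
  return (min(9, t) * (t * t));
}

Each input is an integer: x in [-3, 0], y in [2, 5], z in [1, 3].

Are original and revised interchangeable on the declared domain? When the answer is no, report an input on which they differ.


Comparing the listings, the differences include: arithmetic usage differs; also constant usage differs; also statement counts differ; also local variable names differ; also min/max/abs usage differs.
Spot check at x=-3, y=2, z=3 — original: t := -3 | (abs((-y)) == abs(5)): false | t := 3 | result 27. revised: t := -3 | (abs((-y)) == abs(5)): false | r := 1 | t := 3 | result 27. Both give 27.
Across all 48 domain points the two functions coincide.
verdict: equivalent


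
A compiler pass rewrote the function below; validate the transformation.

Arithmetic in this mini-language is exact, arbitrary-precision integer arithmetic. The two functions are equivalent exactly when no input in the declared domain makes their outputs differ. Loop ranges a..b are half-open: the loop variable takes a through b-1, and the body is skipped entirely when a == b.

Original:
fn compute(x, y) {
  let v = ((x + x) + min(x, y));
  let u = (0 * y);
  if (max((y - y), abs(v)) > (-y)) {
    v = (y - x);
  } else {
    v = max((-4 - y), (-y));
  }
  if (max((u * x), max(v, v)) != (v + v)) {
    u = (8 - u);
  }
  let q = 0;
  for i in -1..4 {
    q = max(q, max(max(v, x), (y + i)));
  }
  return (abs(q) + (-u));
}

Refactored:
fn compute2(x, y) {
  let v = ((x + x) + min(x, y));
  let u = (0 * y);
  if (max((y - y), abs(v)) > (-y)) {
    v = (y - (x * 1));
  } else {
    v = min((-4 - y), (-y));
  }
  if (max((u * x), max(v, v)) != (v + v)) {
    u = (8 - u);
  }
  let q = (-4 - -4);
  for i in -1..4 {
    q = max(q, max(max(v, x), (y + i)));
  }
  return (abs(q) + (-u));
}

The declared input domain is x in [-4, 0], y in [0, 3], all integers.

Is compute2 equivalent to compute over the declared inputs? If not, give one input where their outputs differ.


At x=0, y=0: compute gives 3, compute2 gives -5.
verdict: not equivalent; witness: x=0, y=0


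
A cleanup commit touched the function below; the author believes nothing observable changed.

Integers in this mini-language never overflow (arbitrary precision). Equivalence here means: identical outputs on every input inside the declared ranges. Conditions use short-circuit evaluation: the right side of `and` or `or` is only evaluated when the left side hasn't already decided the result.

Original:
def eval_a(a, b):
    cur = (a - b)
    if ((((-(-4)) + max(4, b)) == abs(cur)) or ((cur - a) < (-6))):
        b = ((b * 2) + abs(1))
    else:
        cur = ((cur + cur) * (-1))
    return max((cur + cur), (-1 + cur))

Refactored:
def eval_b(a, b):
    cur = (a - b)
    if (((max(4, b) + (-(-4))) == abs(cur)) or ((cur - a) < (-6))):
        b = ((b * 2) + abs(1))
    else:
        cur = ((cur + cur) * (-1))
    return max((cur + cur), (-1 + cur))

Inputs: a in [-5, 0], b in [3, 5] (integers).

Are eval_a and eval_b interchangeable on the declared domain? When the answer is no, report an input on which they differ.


Changes here: same computation, different form; the full 18-point sweep finds no disagreement.
verdict: equivalent


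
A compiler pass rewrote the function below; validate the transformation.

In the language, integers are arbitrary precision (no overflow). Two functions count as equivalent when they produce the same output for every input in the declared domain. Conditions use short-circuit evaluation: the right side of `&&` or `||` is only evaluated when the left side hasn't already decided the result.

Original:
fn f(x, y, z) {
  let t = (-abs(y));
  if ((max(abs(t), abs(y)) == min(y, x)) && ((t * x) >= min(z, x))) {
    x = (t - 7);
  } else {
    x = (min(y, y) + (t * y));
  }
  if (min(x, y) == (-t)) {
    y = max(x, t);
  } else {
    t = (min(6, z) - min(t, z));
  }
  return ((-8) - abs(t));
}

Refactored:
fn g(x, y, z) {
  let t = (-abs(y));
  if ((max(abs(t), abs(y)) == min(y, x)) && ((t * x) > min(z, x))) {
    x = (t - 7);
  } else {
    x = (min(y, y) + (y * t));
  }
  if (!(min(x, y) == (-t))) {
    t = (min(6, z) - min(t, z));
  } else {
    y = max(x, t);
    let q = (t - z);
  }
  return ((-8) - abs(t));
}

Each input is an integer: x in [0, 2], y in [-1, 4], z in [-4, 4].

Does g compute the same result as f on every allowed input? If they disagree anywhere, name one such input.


Try x=0, y=0, z=1.
f: t=0, then ((max(abs(t), abs(y)) == min(y, x)) && ((t * x) >= min(z, x))) is true, then x=-7, then (min(x, y) == (-t)) is false, then t=1, then returns -9
g: t=0, then ((max(abs(t), abs(y)) == min(y, x)) && ((t * x) > min(z, x))) is false, then x=0, then (!(min(x, y) == (-t))) is false, then y=0, then q=-1, then returns -8
-9 and -8 differ, so these are not the same function on this domain.
verdict: not equivalent; witness: x=0, y=0, z=1
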